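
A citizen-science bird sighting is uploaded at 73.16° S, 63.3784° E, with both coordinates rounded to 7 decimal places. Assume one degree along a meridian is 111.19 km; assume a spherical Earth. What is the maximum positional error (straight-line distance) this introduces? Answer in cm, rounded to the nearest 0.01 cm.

0.58 cm

Rounding to 7 decimal places leaves each coordinate within ±5e-08° of the true value.
N–S: 5e-08° × 111190 m/° = 0.0055595 m.
Longitude error → 5e-08 × 111190 × cos 73.16° = 5e-08 × 111190 × 0.2897 ≈ 0.00161059 m.
The two errors are perpendicular, so the maximum displacement is √(0.0055595² + 0.00161059²) ≈ 0.00578809 m.
That is 0.00578809 m = 0.57881 cm.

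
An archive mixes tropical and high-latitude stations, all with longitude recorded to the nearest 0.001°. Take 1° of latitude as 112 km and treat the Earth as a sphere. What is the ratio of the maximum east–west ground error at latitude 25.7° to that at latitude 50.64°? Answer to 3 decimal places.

1.421

Rounding to 3 decimal places leaves the longitude within ±0.0005° of the true value.
Error at 25.7° = 0.0005° × 112000 × cos 25.7° ≈ 56 × 0.9011 = 50.46 m.
Error at 50.64° = 0.0005° × 112000 × cos 50.64° ≈ 56 × 0.6342 = 35.515 m.
Ratio: 50.46 / 35.515 = cos 25.7° / cos 50.64° ≈ 1.4208.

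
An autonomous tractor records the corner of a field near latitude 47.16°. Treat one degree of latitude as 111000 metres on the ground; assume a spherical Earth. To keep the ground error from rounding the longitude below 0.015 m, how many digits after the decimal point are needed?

7

At 47.16° one degree of longitude covers 111000 × cos 47.16° ≈ 111000 × 0.6800 ≈ 75474.8 m.
With N decimal places the half-ulp bound is 0.5·10⁻ᴺ°, or 0.5·10⁻ᴺ × 75474.8 m on the ground.
Need 0.5 × 75474.8 × 10⁻ᴺ ≤ 0.015 → 10⁻ᴺ ≤ 3.975e-07, so N ≥ 6.40.
At 6 places the error can reach 0.0377 m, but 7 places keeps it to 0.00377 m.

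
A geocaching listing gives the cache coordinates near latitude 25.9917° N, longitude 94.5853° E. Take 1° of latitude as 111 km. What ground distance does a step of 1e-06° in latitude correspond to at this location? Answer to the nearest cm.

Along a meridian 1e-06° is 1e-06 × 111000 = 0.111 m.
That is 0.111 m = 11.1 cm.

11 cm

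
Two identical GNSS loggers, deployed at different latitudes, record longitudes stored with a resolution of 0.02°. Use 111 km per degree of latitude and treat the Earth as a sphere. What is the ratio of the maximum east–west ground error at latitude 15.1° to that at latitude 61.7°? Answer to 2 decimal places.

With a 0.02° grid the true value lies within half a step, ±0.02°/2 = ±0.01°, of the stored one.
At 15.1°: 0.01° × 111000 × cos 15.1° = 0.01 × 111000 × 0.9655 ≈ 1071.7 m.
Error at 61.7° = 0.01° × 111000 × cos 61.7° ≈ 1110 × 0.4741 = 526.24 m.
The ratio reduces to cos 15.1° / cos 61.7° = 0.9655/0.4741 ≈ 2.0365.

2.04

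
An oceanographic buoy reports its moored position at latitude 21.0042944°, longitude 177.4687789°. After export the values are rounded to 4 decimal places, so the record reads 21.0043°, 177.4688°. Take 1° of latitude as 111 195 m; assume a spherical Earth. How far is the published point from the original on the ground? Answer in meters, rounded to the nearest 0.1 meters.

The latitude changed by -0.0000056° and the longitude by -0.0000211°.
North–south shift: -0.0000056 × 111195 = -0.622692 m.
East–west at this latitude: -0.0000211° × 111195 × cos 21.0043° ≈ -0.0000211 × 103806 = -2.19032 m.
Hypotenuse of the two orthogonal shifts: √(0.622692² + 2.19032²) = 2.27711 m.

2.3 meters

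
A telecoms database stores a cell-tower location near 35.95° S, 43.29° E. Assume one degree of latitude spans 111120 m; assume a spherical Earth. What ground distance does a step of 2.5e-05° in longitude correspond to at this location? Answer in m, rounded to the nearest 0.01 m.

2.25 m

2.5e-05° of longitude at 35.95° is 2.5e-05 × 111120 × cos 35.95° ≈ 2.5e-05 × 89954.9 = 2.24887 m.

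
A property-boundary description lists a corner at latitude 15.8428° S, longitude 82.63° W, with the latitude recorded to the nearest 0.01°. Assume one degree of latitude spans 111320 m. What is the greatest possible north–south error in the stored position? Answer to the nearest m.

557 m

Rounding to 2 decimal places leaves the latitude within ±0.005° of the true value.
North–south distance: 0.005° × 111320 m/° = 556.6 m.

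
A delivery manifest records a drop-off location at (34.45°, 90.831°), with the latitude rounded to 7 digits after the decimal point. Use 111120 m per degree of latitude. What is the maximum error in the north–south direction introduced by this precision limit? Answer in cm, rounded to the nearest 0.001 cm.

0.556 cm

Rounding to 7 decimal places leaves the latitude within ±5e-08° of the true value.
So the N–S error is at most 5e-08 × 111120 = 0.005556 m.
That is 0.005556 m = 0.5556 cm.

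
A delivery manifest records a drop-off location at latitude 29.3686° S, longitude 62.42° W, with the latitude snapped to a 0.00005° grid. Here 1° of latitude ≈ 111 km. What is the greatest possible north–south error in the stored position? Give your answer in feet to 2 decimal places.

With a 0.00005° grid the true value lies within half a step, ±0.00005°/2 = ±2.5e-05°, of the stored one.
Along the meridian that is 2.5e-05° × 111000 m/° = 2.775 m.
Converting: 2.775 m × 3.2808 ft/m ≈ 9.1043 ft.

9.10 feet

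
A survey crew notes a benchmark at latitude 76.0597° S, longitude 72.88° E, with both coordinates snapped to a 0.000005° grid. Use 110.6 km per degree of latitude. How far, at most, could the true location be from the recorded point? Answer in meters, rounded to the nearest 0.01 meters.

With a 0.000005° grid the true value lies within half a step, ±0.000005°/2 = ±2.5e-06°, of the stored one.
Latitude error → 2.5e-06 × 110600 = 0.2765 m along the meridian.
East–west component at 76.0597°: 2.5e-06° × 110600 × cos 76.0597° ≈ 2.5e-06 × 26644.7 ≈ 0.0666118 m.
The two errors are perpendicular, so the maximum displacement is √(0.2765² + 0.0666118²) ≈ 0.284411 m.

0.28 meters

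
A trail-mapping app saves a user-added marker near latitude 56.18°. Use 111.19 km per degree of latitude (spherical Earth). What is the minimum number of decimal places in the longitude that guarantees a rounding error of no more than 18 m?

4

At 56.18° one degree of longitude covers 111190 × cos 56.18° ≈ 111190 × 0.5566 ≈ 61886.8 m.
N decimal places → at most half a unit in the last place, 0.5 × 10⁻ᴺ° = 61886.8/2 × 10⁻ᴺ m.
Setting 30943.4 × 10⁻ᴺ ≤ 18 gives 10ᴺ ≥ 1719, i.e. N ≥ 3.24.
At 3 places the error can reach 30.9 m, but 4 places keeps it to 3.09 m.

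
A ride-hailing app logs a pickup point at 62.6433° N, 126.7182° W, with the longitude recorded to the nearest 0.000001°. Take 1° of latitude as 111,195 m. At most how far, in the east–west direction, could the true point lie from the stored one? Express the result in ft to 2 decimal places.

0.08 ft

Rounding to 6 decimal places leaves the longitude within ±5e-07° of the true value.
Parallels shrink by cos φ, so at 62.6433° a degree of longitude is 111195 × 0.4595 ≈ 51097.3 m.
So at most 5e-07° × 51097.3 ≈ 0.0255486 m east–west.
Converting: 0.0255486 m × 3.2808 ft/m ≈ 0.083821 ft.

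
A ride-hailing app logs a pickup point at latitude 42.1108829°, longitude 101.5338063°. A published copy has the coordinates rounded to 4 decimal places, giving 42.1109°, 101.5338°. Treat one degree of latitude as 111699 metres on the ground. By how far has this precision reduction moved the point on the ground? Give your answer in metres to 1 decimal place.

Δlat = 42.1108829 − 42.1109 = -0.0000171°; Δlon = 101.5338063 − 101.5338 = +0.0000063°.
N–S: -0.0000171° × 111699 m/° = -1.91005 m.
E–W at 42.1109°: 0.0000063° × 111699 × cos 42.1109° = 0.0000063 × 111699 × 0.7418 ≈ 0.522041 m.
Hypotenuse of the two orthogonal shifts: √(1.91005² + 0.522041²) = 1.98011 m.

2.0 metres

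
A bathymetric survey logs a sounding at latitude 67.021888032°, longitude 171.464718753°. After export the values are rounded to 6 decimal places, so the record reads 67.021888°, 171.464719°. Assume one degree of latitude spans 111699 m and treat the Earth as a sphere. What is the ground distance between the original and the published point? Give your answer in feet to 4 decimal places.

0.0372 feet

The latitude changed by +0.000000032° and the longitude by -0.000000247°.
North–south shift: 0.000000032 × 111699 = 0.00357437 m.
E–W at 67.0219°: -0.000000247° × 111699 × cos 67.0219° = -0.000000247 × 111699 × 0.3904 ≈ -0.0107704 m.
Distance: √(0.00357437² + 0.0107704²) ≈ 0.0113481 m.
In feet: 0.0113481 m ÷ 0.3048 ≈ 0.037231 ft.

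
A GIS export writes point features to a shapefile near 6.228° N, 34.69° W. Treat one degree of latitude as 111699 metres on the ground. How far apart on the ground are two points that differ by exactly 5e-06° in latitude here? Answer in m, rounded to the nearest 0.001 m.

5e-06° × 111699 m/° = 0.558495 m.

0.558 m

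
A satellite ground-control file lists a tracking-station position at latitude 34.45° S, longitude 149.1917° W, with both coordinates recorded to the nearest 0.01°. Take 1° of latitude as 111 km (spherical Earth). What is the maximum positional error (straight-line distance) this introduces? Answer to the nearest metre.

Rounding to 2 decimal places leaves each coordinate within ±0.005° of the true value.
North–south component: 0.005° × 111000 = 555 m.
E–W at 34.45°: 0.005° × 111000 × cos 34.45° = 0.005 × 111000 × 0.8246 ≈ 457.664 m.
Combining orthogonally: (555² + 457.664²)^½ ≈ 719.362 m.

719 metres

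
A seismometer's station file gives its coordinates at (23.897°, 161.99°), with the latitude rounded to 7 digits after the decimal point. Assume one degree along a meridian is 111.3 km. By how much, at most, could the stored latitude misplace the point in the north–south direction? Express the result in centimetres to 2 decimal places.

0.56 centimetres

Rounding to 7 decimal places leaves the latitude within ±5e-08° of the true value.
North–south distance: 5e-08° × 111300 m/° = 0.005565 m.
That is 0.005565 m = 0.5565 cm.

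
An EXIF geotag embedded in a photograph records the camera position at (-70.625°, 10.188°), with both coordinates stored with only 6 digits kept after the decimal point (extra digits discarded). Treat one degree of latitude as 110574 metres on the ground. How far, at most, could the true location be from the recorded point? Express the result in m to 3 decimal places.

Truncating at 6 decimal places can drop up to a full unit in the last place, so each coordinate may be off by as much as 1e-06°.
N–S: 1e-06° × 110574 m/° = 0.110574 m.
East–west component at 70.625°: 1e-06° × 110574 × cos 70.625° ≈ 1e-06 × 36682.9 ≈ 0.0366829 m.
Worst case both components are at the extreme and orthogonal: √(0.110574² + 0.0366829²) ≈ 0.1165 m.

0.116 m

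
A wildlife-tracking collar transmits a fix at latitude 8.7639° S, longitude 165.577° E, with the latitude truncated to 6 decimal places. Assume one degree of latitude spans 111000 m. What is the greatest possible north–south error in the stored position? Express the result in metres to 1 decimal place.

0.1 metres

Truncating at 6 decimal places can drop up to a full unit in the last place, so the latitude may be off by as much as 1e-06°.
Along the meridian that is 1e-06° × 111000 m/° = 0.111 m.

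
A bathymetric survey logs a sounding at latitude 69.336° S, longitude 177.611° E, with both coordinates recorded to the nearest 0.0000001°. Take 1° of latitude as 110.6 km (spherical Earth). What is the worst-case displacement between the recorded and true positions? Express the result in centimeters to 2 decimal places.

0.59 centimeters

Rounding to 7 decimal places leaves each coordinate within ±5e-08° of the true value.
Latitude error → 5e-08 × 110600 = 0.00553 m along the meridian.
Longitude error → 5e-08 × 110600 × cos 69.336° = 5e-08 × 110600 × 0.3529 ≈ 0.00195147 m.
Combining orthogonally: (0.00553² + 0.00195147²)^½ ≈ 0.00586422 m.
That is 0.00586422 m = 0.58642 cm.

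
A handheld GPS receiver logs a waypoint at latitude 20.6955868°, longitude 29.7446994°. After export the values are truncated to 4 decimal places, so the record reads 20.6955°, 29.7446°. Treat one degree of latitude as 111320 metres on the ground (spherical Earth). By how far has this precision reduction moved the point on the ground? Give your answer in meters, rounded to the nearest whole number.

14 meters

Δlat = 20.6955868 − 20.6955 = +0.0000868°; Δlon = 29.7446994 − 29.7446 = +0.0000994°.
N–S: 0.0000868° × 111320 m/° = 9.66258 m.
East–west at this latitude: 0.0000994° × 111320 × cos 20.6955° ≈ 0.0000994 × 104137 = 10.3512 m.
Hypotenuse of the two orthogonal shifts: √(9.66258² + 10.3512²) = 14.1602 m.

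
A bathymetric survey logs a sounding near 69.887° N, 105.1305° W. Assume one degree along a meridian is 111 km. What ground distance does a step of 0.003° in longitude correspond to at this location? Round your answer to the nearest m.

0.003° of longitude at 69.887° is 0.003 × 111000 × cos 69.887° ≈ 0.003 × 38169.9 = 114.51 m.

115 m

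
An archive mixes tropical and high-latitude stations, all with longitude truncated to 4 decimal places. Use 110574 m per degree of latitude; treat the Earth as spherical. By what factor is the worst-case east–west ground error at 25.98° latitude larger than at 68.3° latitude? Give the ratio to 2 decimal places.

2.43

Truncating at 4 decimal places can drop up to a full unit in the last place, so the longitude may be off by as much as 0.0001°.
Error at 25.98° = 0.0001° × 110574 × cos 25.98° ≈ 11.057 × 0.8989 = 9.94 m.
Error at 68.3° = 0.0001° × 110574 × cos 68.3° ≈ 11.057 × 0.3697 = 4.0884 m.
Ratio: 9.94 / 4.0884 = cos 25.98° / cos 68.3° ≈ 2.4313.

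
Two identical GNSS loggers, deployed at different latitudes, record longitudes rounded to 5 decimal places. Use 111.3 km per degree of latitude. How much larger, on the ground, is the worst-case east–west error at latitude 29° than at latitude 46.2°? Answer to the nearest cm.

10 cm

Rounding to 5 decimal places leaves the longitude within ±5e-06° of the true value.
Error at 29° = 5e-06° × 111300 × cos 29° ≈ 0.5565 × 0.8746 = 0.48673 m.
At 46.2°: 5e-06° × 111300 × cos 46.2° = 5e-06 × 111300 × 0.6921 ≈ 0.38518 m.
Difference: 0.48673 − 0.38518 = 0.10155 m.
That is 0.101548 m = 10.155 cm.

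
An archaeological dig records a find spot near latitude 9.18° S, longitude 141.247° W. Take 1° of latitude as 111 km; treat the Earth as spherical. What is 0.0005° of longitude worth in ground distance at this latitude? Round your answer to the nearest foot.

One degree of longitude here spans 111000 × cos 9.18° = 111000 × 0.9872 ≈ 109578 m; 0.0005° of that is 54.7892 m.
In feet: 54.7892 m ÷ 0.3048 ≈ 179.75 ft.

180 feet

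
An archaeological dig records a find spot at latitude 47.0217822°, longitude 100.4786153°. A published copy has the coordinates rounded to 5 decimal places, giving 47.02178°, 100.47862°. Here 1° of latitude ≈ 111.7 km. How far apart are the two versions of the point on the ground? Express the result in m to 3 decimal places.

The latitude changed by +0.0000022° and the longitude by -0.0000047°.
N–S: 0.0000022° × 111700 m/° = 0.24574 m.
E–W at 47.0218°: -0.0000047° × 111700 × cos 47.0218° = -0.0000047 × 111700 × 0.6817 ≈ -0.357896 m.
Distance: √(0.24574² + 0.357896²) ≈ 0.43414 m.

0.434 m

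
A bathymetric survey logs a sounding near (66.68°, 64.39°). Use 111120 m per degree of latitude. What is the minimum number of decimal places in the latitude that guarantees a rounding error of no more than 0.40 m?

One degree of latitude covers 111120 m.
Rounding to N decimal places gives at most 0.5 × 10⁻ᴺ degrees of error, i.e. 0.5 × 10⁻ᴺ × 111120 m.
Need 0.5 × 111120 × 10⁻ᴺ ≤ 0.40 → 10⁻ᴺ ≤ 7.199e-06, so N ≥ 5.14.
N = 5 would give 0.556 m (too coarse); N = 6 gives 0.0556 m ≤ 0.40 m.

6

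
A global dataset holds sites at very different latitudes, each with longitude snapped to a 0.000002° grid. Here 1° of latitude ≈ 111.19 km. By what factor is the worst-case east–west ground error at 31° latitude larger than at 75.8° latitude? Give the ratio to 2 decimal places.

3.49

With a 0.000002° grid the true value lies within half a step, ±0.000002°/2 = ±1e-06°, of the stored one.
Error at 31° = 1e-06° × 111190 × cos 31° ≈ 0.11119 × 0.8572 = 0.095308 m.
Error at 75.8° = 1e-06° × 111190 × cos 75.8° ≈ 0.11119 × 0.2453 = 0.027276 m.
The ratio reduces to cos 31° / cos 75.8° = 0.8572/0.2453 ≈ 3.4943.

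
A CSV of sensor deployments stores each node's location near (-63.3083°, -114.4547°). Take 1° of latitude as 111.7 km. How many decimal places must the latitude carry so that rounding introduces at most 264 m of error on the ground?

One degree of latitude covers 111700 m.
With N decimal places the half-ulp bound is 0.5·10⁻ᴺ°, or 0.5·10⁻ᴺ × 111700 m on the ground.
Need 0.5 × 111700 × 10⁻ᴺ ≤ 264 → 10⁻ᴺ ≤ 4.727e-03, so N ≥ 2.33.
N = 2 would give 558 m (too coarse); N = 3 gives 55.9 m ≤ 264 m.

3 decimal places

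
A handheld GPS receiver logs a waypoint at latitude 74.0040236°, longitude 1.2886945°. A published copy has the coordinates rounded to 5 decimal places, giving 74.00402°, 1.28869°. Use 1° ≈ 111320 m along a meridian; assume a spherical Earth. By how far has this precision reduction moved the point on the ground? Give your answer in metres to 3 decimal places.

Δlat = 74.0040236 − 74.00402 = +0.0000036°; Δlon = 1.2886945 − 1.28869 = +0.0000045°.
North–south shift: 0.0000036 × 111320 = 0.400752 m.
E–W at 74.004°: 0.0000045° × 111320 × cos 74.004° = 0.0000045 × 111320 × 0.2756 ≈ 0.138044 m.
Distance: √(0.400752² + 0.138044²) ≈ 0.423861 m.

0.424 metres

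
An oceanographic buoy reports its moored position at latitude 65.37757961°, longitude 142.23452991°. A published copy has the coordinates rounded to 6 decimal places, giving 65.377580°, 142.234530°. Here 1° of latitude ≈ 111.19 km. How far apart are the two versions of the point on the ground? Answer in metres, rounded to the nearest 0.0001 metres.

Δlat = 65.37757961 − 65.377580 = -0.00000039°; Δlon = 142.23452991 − 142.234530 = -0.00000009°.
North–south shift: -0.00000039 × 111190 = -0.0433641 m.
East–west at this latitude: -0.00000009° × 111190 × cos 65.3776° ≈ -0.00000009 × 46325.8 = -0.00416932 m.
Distance: √(0.0433641² + 0.00416932²) ≈ 0.0435641 m.

0.0436 metres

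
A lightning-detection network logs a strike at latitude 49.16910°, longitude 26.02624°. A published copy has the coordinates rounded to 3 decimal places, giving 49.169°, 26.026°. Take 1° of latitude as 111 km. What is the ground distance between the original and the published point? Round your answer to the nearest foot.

68 feet

Δlat = 49.16910 − 49.169 = +0.00010°; Δlon = 26.02624 − 26.026 = +0.00024°.
North–south shift: 0.00010 × 111000 = 11.1 m.
East–west at this latitude: 0.00024° × 111000 × cos 49.169° ≈ 0.00024 × 72575.1 = 17.418 m.
Hypotenuse of the two orthogonal shifts: √(11.1² + 17.418²) = 20.6542 m.
In feet: 20.6542 m ÷ 0.3048 ≈ 67.763 ft.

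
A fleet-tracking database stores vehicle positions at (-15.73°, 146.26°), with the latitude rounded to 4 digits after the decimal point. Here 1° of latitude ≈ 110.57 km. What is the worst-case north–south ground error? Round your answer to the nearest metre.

6 metres

Rounding to 4 decimal places leaves the latitude within ±5e-05° of the true value.
So the N–S error is at most 5e-05 × 110570 = 5.5285 m.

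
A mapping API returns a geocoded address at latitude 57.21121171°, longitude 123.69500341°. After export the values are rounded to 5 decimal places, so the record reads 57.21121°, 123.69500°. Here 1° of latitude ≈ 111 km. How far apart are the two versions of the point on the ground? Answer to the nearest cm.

28 cm

The latitude changed by +0.00000171° and the longitude by +0.00000341°.
N–S: 0.00000171° × 111000 m/° = 0.18981 m.
E–W at 57.2112°: 0.00000341° × 111000 × cos 57.2112° = 0.00000341 × 111000 × 0.5415 ≈ 0.20498 m.
Distance: √(0.18981² + 0.20498²) ≈ 0.279364 m.
That is 0.279364 m = 27.936 cm.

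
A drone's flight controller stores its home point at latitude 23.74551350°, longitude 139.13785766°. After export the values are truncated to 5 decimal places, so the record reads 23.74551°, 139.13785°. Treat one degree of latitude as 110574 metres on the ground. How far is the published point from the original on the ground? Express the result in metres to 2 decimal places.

0.87 metres

Δlat = 23.74551350 − 23.74551 = +0.00000350°; Δlon = 139.13785766 − 139.13785 = +0.00000766°.
North–south shift: 0.00000350 × 110574 = 0.387009 m.
East–west at this latitude: 0.00000766° × 110574 × cos 23.7455° ≈ 0.00000766 × 101213 = 0.775293 m.
Distance: √(0.387009² + 0.775293²) ≈ 0.866519 m.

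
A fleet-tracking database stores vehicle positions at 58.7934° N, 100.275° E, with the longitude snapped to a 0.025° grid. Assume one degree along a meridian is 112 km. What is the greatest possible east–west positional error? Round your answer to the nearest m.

725 m

With a 0.025° grid the true value lies within half a step, ±0.025°/2 = ±0.0125°, of the stored one.
Parallels shrink by cos φ, so at 58.7934° a degree of longitude is 112000 × 0.5181 ≈ 58030.1 m.
Maximum E–W displacement: 0.0125 × 58030.1 = 725.376 m.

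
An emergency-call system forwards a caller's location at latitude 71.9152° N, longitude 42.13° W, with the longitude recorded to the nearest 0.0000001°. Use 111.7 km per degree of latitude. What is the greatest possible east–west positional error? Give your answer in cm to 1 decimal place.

0.2 cm

Rounding to 7 decimal places leaves the longitude within ±5e-08° of the true value.
At latitude 71.9152° a degree of longitude spans 111700 m × cos 71.9152° = 111700 × 0.3104 ≈ 34674.4 m.
Maximum E–W displacement: 5e-08 × 34674.4 = 0.00173372 m.
That is 0.00173372 m = 0.17337 cm.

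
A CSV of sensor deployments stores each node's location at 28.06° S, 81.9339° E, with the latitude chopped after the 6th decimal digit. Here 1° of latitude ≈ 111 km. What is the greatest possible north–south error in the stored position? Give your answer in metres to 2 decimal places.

0.11 metres

Truncating at 6 decimal places can drop up to a full unit in the last place, so the latitude may be off by as much as 1e-06°.
North–south distance: 1e-06° × 111000 m/° = 0.111 m.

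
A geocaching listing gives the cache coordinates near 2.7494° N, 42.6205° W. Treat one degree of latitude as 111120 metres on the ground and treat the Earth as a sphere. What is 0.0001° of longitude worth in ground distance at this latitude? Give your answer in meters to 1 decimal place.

0.0001° of longitude at 2.7494° is 0.0001 × 111120 × cos 2.7494° ≈ 0.0001 × 110992 = 11.0992 m.

11.1 meters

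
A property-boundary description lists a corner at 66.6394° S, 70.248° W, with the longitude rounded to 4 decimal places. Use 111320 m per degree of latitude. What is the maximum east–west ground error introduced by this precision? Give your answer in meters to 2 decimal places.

Rounding to 4 decimal places leaves the longitude within ±5e-05° of the true value.
One degree of longitude at 66.6394° is 111320 × cos 66.6394° ≈ 111320 × 0.3965 = 44140.2 m.
East–west error: 5e-05° × 44140.2 m/° ≈ 2.20701 m.

2.21 meters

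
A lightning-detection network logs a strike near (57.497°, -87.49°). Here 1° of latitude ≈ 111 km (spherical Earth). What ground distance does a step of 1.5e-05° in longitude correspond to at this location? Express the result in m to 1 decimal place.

One degree of longitude here spans 111000 × cos 57.497° = 111000 × 0.5373 ≈ 59645.2 m; 1.5e-05° of that is 0.894677 m.

0.9 m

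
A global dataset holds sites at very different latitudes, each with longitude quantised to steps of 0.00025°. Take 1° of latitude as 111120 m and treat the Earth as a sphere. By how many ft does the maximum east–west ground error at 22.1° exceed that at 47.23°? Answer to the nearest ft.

11 ft

With a 0.00025° grid the true value lies within half a step, ±0.00025°/2 = ±0.000125°, of the stored one.
Error at 22.1° = 0.000125° × 111120 × cos 22.1° ≈ 13.89 × 0.9265 = 12.869 m.
At 47.23°: 0.000125° × 111120 × cos 47.23° = 0.000125 × 111120 × 0.6791 ≈ 9.4321 m.
Difference: 12.869 − 9.4321 = 3.4374 m.
In feet: 3.43738 m ÷ 0.3048 ≈ 11.277 ft.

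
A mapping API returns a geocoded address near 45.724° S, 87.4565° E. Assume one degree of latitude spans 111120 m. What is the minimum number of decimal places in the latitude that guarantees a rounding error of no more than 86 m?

3

One degree of latitude covers 111120 m.
Rounding to N decimal places gives at most 0.5 × 10⁻ᴺ degrees of error, i.e. 0.5 × 10⁻ᴺ × 111120 m.
Setting 55560 × 10⁻ᴺ ≤ 86 gives 10ᴺ ≥ 646, i.e. N ≥ 2.81.
N = 2 would give 556 m (too coarse); N = 3 gives 55.6 m ≤ 86 m.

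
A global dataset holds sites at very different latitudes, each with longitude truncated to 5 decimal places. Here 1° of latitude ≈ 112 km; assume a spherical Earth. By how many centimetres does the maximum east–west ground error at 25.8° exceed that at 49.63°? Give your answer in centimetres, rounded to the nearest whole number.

28 centimetres

Truncating at 5 decimal places can drop up to a full unit in the last place, so the longitude may be off by as much as 1e-05°.
Error at 25.8° = 1e-05° × 112000 × cos 25.8° ≈ 1.12 × 0.9003 = 1.0084 m.
Error at 49.63° = 1e-05° × 112000 × cos 49.63° ≈ 1.12 × 0.6477 = 0.72545 m.
So the lower-latitude error exceeds the higher by 1.0084 − 0.72545 = 0.28291 m.
That is 0.282909 m = 28.291 cm.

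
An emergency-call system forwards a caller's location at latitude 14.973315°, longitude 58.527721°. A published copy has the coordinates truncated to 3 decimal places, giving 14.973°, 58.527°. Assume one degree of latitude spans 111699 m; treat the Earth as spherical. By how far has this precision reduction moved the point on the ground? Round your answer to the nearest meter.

85 meters

The latitude changed by +0.000315° and the longitude by +0.000721°.
N–S: 0.000315° × 111699 m/° = 35.1852 m.
East–west at this latitude: 0.000721° × 111699 × cos 14.973° ≈ 0.000721 × 107907 = 77.8006 m.
Distance: √(35.1852² + 77.8006²) ≈ 85.387 m.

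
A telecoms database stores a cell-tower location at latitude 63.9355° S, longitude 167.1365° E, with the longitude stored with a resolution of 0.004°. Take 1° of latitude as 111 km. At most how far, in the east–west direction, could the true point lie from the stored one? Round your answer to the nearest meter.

98 meters

With a 0.004° grid the true value lies within half a step, ±0.004°/2 = ±0.002°, of the stored one.
At latitude 63.9355° a degree of longitude spans 111000 m × cos 63.9355° = 111000 × 0.4394 ≈ 48771.5 m.
Maximum E–W displacement: 0.002 × 48771.5 = 97.543 m.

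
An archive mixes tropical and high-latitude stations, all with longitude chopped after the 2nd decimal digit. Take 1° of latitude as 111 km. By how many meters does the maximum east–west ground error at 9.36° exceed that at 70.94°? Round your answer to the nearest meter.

Truncating at 2 decimal places can drop up to a full unit in the last place, so the longitude may be off by as much as 0.01°.
Error at 9.36° = 0.01° × 111000 × cos 9.36° ≈ 1110 × 0.9867 = 1095.2 m.
Error at 70.94° = 0.01° × 111000 × cos 70.94° ≈ 1110 × 0.3266 = 362.48 m.
Difference: 1095.2 − 362.48 = 732.74 m.

733 meters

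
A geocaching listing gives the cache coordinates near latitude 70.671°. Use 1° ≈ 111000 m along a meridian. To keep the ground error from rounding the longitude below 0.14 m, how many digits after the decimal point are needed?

6 decimal places

At 70.671° one degree of longitude covers 111000 × cos 70.671° ≈ 111000 × 0.3310 ≈ 36740.1 m.
N decimal places → at most half a unit in the last place, 0.5 × 10⁻ᴺ° = 36740.1/2 × 10⁻ᴺ m.
Need 0.5 × 36740.1 × 10⁻ᴺ ≤ 0.14 → 10⁻ᴺ ≤ 7.621e-06, so N ≥ 5.12.
So 6 decimal places suffice (0.0184 m); 5 would allow up to 0.184 m.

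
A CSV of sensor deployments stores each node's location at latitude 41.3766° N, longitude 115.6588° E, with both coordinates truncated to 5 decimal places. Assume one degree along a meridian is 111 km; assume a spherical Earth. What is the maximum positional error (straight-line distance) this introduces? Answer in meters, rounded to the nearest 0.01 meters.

Truncating at 5 decimal places can drop up to a full unit in the last place, so each coordinate may be off by as much as 1e-05°.
Latitude error → 1e-05 × 111000 = 1.11 m along the meridian.
E–W at 41.3766°: 1e-05° × 111000 × cos 41.3766° = 1e-05 × 111000 × 0.7504 ≈ 0.832923 m.
The two errors are perpendicular, so the maximum displacement is √(1.11² + 0.832923²) ≈ 1.38775 m.

1.39 meters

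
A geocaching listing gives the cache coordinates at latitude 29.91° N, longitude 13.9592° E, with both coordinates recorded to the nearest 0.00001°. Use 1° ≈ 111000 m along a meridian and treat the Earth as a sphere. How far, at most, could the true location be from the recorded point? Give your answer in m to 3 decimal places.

Rounding to 5 decimal places leaves each coordinate within ±5e-06° of the true value.
N–S: 5e-06° × 111000 m/° = 0.555 m.
Longitude error → 5e-06 × 111000 × cos 29.91° = 5e-06 × 111000 × 0.8668 ≈ 0.481079 m.
Worst case both components are at the extreme and orthogonal: √(0.555² + 0.481079²) ≈ 0.734481 m.

0.734 m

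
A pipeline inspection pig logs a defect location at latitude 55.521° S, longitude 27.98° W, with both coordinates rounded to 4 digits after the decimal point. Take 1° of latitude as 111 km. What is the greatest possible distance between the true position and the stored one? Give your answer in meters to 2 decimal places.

6.38 meters

Rounding to 4 decimal places leaves each coordinate within ±5e-05° of the true value.
N–S: 5e-05° × 111000 m/° = 5.55 m.
Longitude error → 5e-05 × 111000 × cos 55.521° = 5e-05 × 111000 × 0.5661 ≈ 3.14188 m.
Combining orthogonally: (5.55² + 3.14188²)^½ ≈ 6.37761 m.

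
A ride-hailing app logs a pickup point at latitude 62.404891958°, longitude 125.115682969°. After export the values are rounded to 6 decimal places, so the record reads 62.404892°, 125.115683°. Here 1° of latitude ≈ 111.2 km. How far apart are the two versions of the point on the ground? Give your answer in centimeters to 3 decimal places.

The latitude changed by -0.000000042° and the longitude by -0.000000031°.
North–south shift: -0.000000042 × 111200 = -0.0046704 m.
East–west at this latitude: -0.000000031° × 111200 × cos 62.4049° ≈ -0.000000031 × 51510.1 = -0.00159681 m.
Distance: √(0.0046704² + 0.00159681²) ≈ 0.00493583 m.
That is 0.00493583 m = 0.49358 cm.

0.494 centimeters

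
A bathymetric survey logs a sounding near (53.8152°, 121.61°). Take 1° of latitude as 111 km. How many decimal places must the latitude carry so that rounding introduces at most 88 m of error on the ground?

One degree of latitude covers 111000 m.
N decimal places → at most half a unit in the last place, 0.5 × 10⁻ᴺ° = 111000/2 × 10⁻ᴺ m.
Setting 55500 × 10⁻ᴺ ≤ 88 gives 10ᴺ ≥ 630.7, i.e. N ≥ 2.80.
N = 2 would give 555 m (too coarse); N = 3 gives 55.5 m ≤ 88 m.

3 decimal places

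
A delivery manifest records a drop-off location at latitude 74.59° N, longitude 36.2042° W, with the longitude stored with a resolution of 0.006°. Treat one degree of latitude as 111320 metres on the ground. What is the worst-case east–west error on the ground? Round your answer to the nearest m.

89 m

With a 0.006° grid the true value lies within half a step, ±0.006°/2 = ±0.003°, of the stored one.
One degree of longitude at 74.59° is 111320 × cos 74.59° ≈ 111320 × 0.2657 = 29580.4 m.
East–west error: 0.003° × 29580.4 m/° ≈ 88.7413 m.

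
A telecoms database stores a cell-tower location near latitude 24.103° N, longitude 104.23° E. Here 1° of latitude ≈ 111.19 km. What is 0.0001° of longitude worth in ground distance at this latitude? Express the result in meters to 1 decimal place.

0.0001° of longitude at 24.103° is 0.0001 × 111190 × cos 24.103° ≈ 0.0001 × 101496 = 10.1496 m.

10.1 meters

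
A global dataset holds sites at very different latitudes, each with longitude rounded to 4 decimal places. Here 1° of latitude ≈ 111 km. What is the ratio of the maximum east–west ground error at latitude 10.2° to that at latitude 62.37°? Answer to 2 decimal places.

2.12

Rounding to 4 decimal places leaves the longitude within ±5e-05° of the true value.
Error at 10.2° = 5e-05° × 111000 × cos 10.2° ≈ 5.55 × 0.9842 = 5.4623 m.
Error at 62.37° = 5e-05° × 111000 × cos 62.37° ≈ 5.55 × 0.4638 = 2.5739 m.
Ratio: 5.4623 / 2.5739 = cos 10.2° / cos 62.37° ≈ 2.1222.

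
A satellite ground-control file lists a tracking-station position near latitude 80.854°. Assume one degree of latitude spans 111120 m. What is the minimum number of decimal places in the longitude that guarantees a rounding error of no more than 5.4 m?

4

At 80.854° one degree of longitude covers 111120 × cos 80.854° ≈ 111120 × 0.1590 ≈ 17662.6 m.
With N decimal places the half-ulp bound is 0.5·10⁻ᴺ°, or 0.5·10⁻ᴺ × 17662.6 m on the ground.
Setting 8831.3 × 10⁻ᴺ ≤ 5.4 gives 10ᴺ ≥ 1635, i.e. N ≥ 3.21.
N = 3 would give 8.83 m (too coarse); N = 4 gives 0.883 m ≤ 5.4 m.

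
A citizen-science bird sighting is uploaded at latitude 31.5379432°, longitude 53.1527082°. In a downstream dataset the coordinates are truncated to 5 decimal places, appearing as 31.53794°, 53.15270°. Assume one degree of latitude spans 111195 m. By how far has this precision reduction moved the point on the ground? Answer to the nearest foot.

3 feet

Δlat = 31.5379432 − 31.53794 = +0.0000032°; Δlon = 53.1527082 − 53.15270 = +0.0000082°.
North–south shift: 0.0000032 × 111195 = 0.355824 m.
East–west at this latitude: 0.0000082° × 111195 × cos 31.5379° ≈ 0.0000082 × 94770.8 = 0.777121 m.
Combined displacement = (0.355824² + 0.777121²)^½ ≈ 0.854709 m.
Converting: 0.854709 m × 3.2808 ft/m ≈ 2.8042 ft.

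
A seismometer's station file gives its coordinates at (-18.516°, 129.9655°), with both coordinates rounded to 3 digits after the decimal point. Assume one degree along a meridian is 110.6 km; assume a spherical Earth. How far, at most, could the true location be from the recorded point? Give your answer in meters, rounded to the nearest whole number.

Rounding to 3 decimal places leaves each coordinate within ±0.0005° of the true value.
North–south component: 0.0005° × 110600 = 55.3 m.
East–west component at 18.516°: 0.0005° × 110600 × cos 18.516° ≈ 0.0005 × 104875 ≈ 52.4374 m.
Combining orthogonally: (55.3² + 52.4374²)^½ ≈ 76.2087 m.

76 meters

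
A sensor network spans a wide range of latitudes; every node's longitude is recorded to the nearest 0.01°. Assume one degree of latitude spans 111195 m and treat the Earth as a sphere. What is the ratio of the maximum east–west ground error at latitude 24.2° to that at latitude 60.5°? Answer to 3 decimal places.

Rounding to 2 decimal places leaves the longitude within ±0.005° of the true value.
At 24.2°: 0.005° × 111195 × cos 24.2° = 0.005 × 111195 × 0.9121 ≈ 507.12 m.
Error at 60.5° = 0.005° × 111195 × cos 60.5° ≈ 555.98 × 0.4924 = 273.78 m.
The ratio reduces to cos 24.2° / cos 60.5° = 0.9121/0.4924 ≈ 1.8523.

1.852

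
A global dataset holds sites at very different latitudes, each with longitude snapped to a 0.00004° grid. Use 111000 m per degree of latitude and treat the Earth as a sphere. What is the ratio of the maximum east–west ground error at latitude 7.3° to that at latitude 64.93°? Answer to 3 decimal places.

2.341

With a 0.00004° grid the true value lies within half a step, ±0.00004°/2 = ±2e-05°, of the stored one.
Error at 7.3° = 2e-05° × 111000 × cos 7.3° ≈ 2.22 × 0.9919 = 2.202 m.
Error at 64.93° = 2e-05° × 111000 × cos 64.93° ≈ 2.22 × 0.4237 = 0.94067 m.
Ratio: 2.202 / 0.94067 = cos 7.3° / cos 64.93° ≈ 2.3409.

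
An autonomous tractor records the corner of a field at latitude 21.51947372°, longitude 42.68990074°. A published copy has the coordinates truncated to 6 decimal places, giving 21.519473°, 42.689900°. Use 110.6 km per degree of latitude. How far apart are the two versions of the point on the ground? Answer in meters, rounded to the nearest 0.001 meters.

0.110 meters

Δlat = 21.51947372 − 21.519473 = +0.00000072°; Δlon = 42.68990074 − 42.689900 = +0.00000074°.
N–S: 0.00000072° × 110600 m/° = 0.079632 m.
East–west at this latitude: 0.00000074° × 110600 × cos 21.5195° ≈ 0.00000074 × 102890 = 0.0761389 m.
Distance: √(0.079632² + 0.0761389²) ≈ 0.110174 m.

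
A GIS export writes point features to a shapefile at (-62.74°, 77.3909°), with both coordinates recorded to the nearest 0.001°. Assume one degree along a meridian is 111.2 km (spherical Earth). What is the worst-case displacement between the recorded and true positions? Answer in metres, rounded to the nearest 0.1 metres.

61.2 metres

Rounding to 3 decimal places leaves each coordinate within ±0.0005° of the true value.
Latitude error → 0.0005 × 111200 = 55.6 m along the meridian.
East–west component at 62.74°: 0.0005° × 111200 × cos 62.74° ≈ 0.0005 × 50932.8 ≈ 25.4664 m.
Combining orthogonally: (55.6² + 25.4664²)^½ ≈ 61.1547 m.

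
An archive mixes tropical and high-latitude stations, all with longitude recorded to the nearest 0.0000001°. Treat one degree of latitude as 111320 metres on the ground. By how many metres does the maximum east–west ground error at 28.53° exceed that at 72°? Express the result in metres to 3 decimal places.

Rounding to 7 decimal places leaves the longitude within ±5e-08° of the true value.
Error at 28.53° = 5e-08° × 111320 × cos 28.53° ≈ 0.005566 × 0.8786 = 0.0048901 m.
At 72°: 5e-08° × 111320 × cos 72° = 5e-08 × 111320 × 0.3090 ≈ 0.00172 m.
Difference: 0.0048901 − 0.00172 = 0.0031701 m.

0.003 metres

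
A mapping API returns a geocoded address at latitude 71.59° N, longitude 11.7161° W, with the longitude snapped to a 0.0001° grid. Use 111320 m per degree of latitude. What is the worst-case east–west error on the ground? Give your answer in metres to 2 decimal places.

1.76 metres

With a 0.0001° grid the true value lies within half a step, ±0.0001°/2 = ±5e-05°, of the stored one.
At latitude 71.59° a degree of longitude spans 111320 m × cos 71.59° = 111320 × 0.3158 ≈ 35156.5 m.
Maximum E–W displacement: 5e-05 × 35156.5 = 1.75782 m.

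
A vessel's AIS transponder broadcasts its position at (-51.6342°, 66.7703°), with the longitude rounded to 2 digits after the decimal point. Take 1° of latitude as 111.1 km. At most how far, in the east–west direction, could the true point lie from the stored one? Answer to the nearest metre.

Rounding to 2 decimal places leaves the longitude within ±0.005° of the true value.
At latitude 51.6342° a degree of longitude spans 111100 m × cos 51.6342° = 111100 × 0.6207 ≈ 68957.5 m.
So at most 0.005° × 68957.5 ≈ 344.788 m east–west.

345 metres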